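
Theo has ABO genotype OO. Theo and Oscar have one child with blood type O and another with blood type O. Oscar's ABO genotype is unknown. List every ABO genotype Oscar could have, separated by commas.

AO, BO, OO

For each candidate genotype of Oscar, check whether crossing it with OO can produce every observed child phenotype.
  AA → possible child types {A} ✗
  AB → possible child types {A, B} ✗
  AO → possible child types {O, A} ✓
  BB → possible child types {B} ✗
  BO → possible child types {O, B} ✓
  OO → possible child types {O} ✓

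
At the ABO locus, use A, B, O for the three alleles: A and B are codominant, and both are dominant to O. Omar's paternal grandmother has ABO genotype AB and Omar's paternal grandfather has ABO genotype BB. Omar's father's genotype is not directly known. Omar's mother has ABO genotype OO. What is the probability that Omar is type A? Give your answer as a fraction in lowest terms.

1/4

Omar's father's ABO genotype from AB × BB: 1/2 AB, 1/2 BB.
Crossing each possibility with the mother OO and summing P(type A): 1/2·1/2 + 1/2·0 = 1/4.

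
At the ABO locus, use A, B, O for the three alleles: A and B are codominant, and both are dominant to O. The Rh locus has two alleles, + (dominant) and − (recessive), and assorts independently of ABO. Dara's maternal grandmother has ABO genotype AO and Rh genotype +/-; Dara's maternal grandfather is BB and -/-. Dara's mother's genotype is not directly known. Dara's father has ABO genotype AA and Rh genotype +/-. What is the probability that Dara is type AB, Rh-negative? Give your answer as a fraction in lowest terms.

3/16

Dara's mother's ABO genotype from AO × BB: 1/2 AB, 1/2 BO.
Crossing each possibility with the father AA and summing P(type AB): 1/2·1/2 + 1/2·1/2 = 1/2.
Similarly for Rh via the mother's Rh distribution: P(Rh-) = 3/8.
Independent loci: 1/2 × 3/8 = 3/16.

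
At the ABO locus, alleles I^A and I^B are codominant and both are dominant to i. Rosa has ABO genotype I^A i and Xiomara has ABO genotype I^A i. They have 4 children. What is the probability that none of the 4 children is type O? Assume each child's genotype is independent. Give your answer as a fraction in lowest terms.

ABO cross I^A i × I^A i → 1/4 O, 3/4 A.
So P(type O) = 1/4 per child.
P(not type O) = 3/4 for one child; (3/4)^4 = 81/256.

81/256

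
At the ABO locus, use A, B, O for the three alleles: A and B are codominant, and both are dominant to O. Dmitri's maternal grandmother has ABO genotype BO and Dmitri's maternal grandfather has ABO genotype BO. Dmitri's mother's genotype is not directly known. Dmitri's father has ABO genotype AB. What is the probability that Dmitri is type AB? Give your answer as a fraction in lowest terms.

Dmitri's mother's ABO genotype from BO × BO: 1/4 BB, 1/2 BO, 1/4 OO.
Crossing each possibility with the father AB and summing P(type AB): 1/4·1/2 + 1/2·1/4 + 1/4·0 = 1/4.

1/4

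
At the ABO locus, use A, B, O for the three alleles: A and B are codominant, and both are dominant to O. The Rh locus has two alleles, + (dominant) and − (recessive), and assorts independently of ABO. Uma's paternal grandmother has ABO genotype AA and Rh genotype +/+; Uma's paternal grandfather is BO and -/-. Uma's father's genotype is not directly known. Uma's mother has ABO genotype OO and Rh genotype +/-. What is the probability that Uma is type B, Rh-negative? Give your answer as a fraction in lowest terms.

1/16

Uma's father's ABO genotype from AA × BO: 1/2 AB, 1/2 AO.
Crossing each possibility with the mother OO and summing P(type B): 1/2·1/2 + 1/2·0 = 1/4.
Similarly for Rh via the father's Rh distribution: P(Rh-) = 1/4.
Independent loci: 1/4 × 1/4 = 1/16.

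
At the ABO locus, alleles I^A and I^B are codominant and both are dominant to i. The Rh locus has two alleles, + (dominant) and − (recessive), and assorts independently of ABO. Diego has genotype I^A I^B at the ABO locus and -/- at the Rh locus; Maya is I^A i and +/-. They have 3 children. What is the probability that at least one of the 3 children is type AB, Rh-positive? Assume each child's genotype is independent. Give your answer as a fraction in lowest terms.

ABO cross I^A I^B × I^A i → 1/2 A, 1/4 B, 1/4 AB.
Rh cross -/- × +/- → 1/2 Rh+, 1/2 Rh-; so P(type AB, Rh-positive) = 1/4 × 1/2 = 1/8 per child.
P(none) = (7/8)^3 = 343/512; P(at least one) = 1 − 343/512 = 169/512.

169/512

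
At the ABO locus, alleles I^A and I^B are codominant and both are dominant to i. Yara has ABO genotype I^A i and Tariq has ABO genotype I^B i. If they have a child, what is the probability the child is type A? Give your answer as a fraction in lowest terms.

1/4

ABO cross I^A i × I^B i → offspring phenotypes: 1/4 O, 1/4 A, 1/4 B, 1/4 AB.
So P(type A) = 1/4.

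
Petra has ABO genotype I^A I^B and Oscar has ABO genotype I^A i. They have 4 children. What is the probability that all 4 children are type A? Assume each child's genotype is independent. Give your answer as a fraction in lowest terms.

ABO cross I^A I^B × I^A i → 1/2 A, 1/4 B, 1/4 AB.
So P(type A) = 1/2 per child.
All 4 independent: (1/2)^4 = 1/16.

1/16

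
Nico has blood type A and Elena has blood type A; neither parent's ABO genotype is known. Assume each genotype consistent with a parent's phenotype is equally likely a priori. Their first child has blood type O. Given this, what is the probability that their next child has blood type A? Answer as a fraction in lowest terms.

3/4

Possible genotypes: Nico ∈ {AA, AO}; Elena ∈ {AA, AO}.
Weight each parental genotype pair by prior × P(type-O child):
  AO × AO: posterior weight 1; P(next child type A) = 3/4.
Weighted sum = 3/4.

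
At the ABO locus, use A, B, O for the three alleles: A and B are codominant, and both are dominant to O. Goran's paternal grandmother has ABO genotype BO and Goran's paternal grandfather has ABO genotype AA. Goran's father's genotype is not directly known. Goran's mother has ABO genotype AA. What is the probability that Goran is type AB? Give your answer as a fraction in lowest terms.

Goran's father's ABO genotype from BO × AA: 1/2 AB, 1/2 AO.
Crossing each possibility with the mother AA and summing P(type AB): 1/2·1/2 + 1/2·0 = 1/4.

1/4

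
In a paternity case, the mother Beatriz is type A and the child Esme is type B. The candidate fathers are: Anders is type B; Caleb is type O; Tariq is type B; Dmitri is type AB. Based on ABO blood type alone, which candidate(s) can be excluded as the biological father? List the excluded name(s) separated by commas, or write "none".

Caleb

A candidate is excluded only if no genotype consistent with his phenotype could produce a type B child with a type A mother.
Caleb (type O): no genotype consistent with that phenotype can produce a type-B child with a type-A mother.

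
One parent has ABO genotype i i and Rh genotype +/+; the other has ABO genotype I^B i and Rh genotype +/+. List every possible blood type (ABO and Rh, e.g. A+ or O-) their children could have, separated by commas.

O+, B+

Gametes from i i × I^B i give offspring ABO genotypes I^B i, i i, i.e. phenotypes O, B.
Rh cross +/+ × +/+ → phenotypes Rh+.
Combining independently: O+, B+.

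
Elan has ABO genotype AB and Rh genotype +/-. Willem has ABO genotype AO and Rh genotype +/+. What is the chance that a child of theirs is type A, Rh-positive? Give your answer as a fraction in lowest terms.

1/2

ABO cross AB × AO → offspring phenotypes: 1/2 A, 1/4 B, 1/4 AB.
Rh cross +/- × +/+ → 1 Rh+.
Independent loci: P(type A, Rh-positive) = 1/2 × 1 = 1/2.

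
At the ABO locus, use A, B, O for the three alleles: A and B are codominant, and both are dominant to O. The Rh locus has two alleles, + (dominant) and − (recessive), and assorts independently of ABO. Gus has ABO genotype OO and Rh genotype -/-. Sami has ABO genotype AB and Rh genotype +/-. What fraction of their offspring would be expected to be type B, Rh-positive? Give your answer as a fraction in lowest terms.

1/4

ABO cross OO × AB → offspring phenotypes: 1/2 A, 1/2 B.
Rh cross -/- × +/- → 1/2 Rh+, 1/2 Rh-.
Independent loci: P(type B, Rh-positive) = 1/2 × 1/2 = 1/4.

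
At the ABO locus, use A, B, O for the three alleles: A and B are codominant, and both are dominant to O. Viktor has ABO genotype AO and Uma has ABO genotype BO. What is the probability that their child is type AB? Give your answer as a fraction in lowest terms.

1/4

ABO cross AO × BO → offspring phenotypes: 1/4 O, 1/4 A, 1/4 B, 1/4 AB.
So P(type AB) = 1/4.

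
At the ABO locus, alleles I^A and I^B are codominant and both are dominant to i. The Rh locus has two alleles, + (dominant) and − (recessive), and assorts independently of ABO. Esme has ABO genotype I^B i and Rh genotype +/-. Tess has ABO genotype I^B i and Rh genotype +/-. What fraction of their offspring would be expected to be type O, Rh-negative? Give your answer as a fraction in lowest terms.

1/16

ABO cross I^B i × I^B i → offspring phenotypes: 1/4 O, 3/4 B.
Rh cross +/- × +/- → 3/4 Rh+, 1/4 Rh-.
Independent loci: P(type O, Rh-negative) = 1/4 × 1/4 = 1/16.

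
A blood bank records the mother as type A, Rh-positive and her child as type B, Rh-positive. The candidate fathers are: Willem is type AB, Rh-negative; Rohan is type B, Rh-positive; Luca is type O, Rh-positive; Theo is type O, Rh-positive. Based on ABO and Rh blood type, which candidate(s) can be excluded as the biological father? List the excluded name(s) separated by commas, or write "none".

Luca, Theo

A candidate is excluded only if no genotype consistent with his phenotype could produce a type B, Rh-positive child with a type A, Rh-positive mother.
Luca (type O, Rh+): no genotype consistent with that phenotype can produce a type-B Rh+ child with a type-A mother.
Theo (type O, Rh+): no genotype consistent with that phenotype can produce a type-B Rh+ child with a type-A mother.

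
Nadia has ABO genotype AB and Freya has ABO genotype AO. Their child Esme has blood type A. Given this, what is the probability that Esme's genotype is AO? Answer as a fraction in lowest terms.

Cross AB × AO → 1/4 AA, 1/4 AB, 1/4 AO, 1/4 BO.
Type-A genotypes among offspring: AA (1/4), AO (1/4); total 1/2.
P(AO | type A) = (1/4) / (1/2) = 1/2.

1/2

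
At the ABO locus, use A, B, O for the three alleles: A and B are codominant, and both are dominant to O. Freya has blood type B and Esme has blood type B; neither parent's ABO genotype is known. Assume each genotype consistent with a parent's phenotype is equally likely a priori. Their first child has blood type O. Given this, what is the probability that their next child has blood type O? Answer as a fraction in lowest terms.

Possible genotypes: Freya ∈ {BB, BO}; Esme ∈ {BB, BO}.
Weight each parental genotype pair by prior × P(type-O child):
  BO × BO: posterior weight 1; P(next child type O) = 1/4.
Weighted sum = 1/4.

1/4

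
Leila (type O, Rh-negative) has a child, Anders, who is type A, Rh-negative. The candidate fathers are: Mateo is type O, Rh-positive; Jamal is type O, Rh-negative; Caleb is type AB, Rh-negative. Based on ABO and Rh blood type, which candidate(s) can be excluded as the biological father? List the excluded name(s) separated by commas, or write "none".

A candidate is excluded only if no genotype consistent with his phenotype could produce a type A, Rh-negative child with a type O, Rh-negative mother.
Mateo (type O, Rh+): no genotype consistent with that phenotype can produce a type-A Rh- child with a type-O mother.
Jamal (type O, Rh-): no genotype consistent with that phenotype can produce a type-A Rh- child with a type-O mother.

Mateo, Jamal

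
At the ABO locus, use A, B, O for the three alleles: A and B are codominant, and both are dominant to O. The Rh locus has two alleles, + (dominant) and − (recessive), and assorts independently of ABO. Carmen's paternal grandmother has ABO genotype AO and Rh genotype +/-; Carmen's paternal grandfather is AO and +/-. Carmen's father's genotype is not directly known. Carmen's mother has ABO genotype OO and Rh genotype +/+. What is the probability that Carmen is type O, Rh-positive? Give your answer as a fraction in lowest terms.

Carmen's father's ABO genotype from AO × AO: 1/4 AA, 1/2 AO, 1/4 OO.
Crossing each possibility with the mother OO and summing P(type O): 1/4·0 + 1/2·1/2 + 1/4·1 = 1/2.
Similarly for Rh via the father's Rh distribution: P(Rh+) = 1.
Independent loci: 1/2 × 1 = 1/2.

1/2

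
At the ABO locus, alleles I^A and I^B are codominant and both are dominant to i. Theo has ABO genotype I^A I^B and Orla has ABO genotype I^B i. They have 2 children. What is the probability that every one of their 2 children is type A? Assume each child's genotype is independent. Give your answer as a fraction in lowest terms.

1/16

ABO cross I^A I^B × I^B i → 1/4 A, 1/2 B, 1/4 AB.
So P(type A) = 1/4 per child.
All 2 independent: (1/4)^2 = 1/16.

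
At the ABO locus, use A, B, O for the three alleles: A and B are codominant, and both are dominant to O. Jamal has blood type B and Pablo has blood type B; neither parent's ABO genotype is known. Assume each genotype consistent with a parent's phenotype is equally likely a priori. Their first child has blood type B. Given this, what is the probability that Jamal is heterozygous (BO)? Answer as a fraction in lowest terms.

Possible genotypes: Jamal ∈ {BB, BO}; Pablo ∈ {BB, BO}.
Weight each parental genotype pair by prior × P(type-B child):
  BB × BB: posterior weight 4/15.
  BB × BO: posterior weight 4/15.
  BO × BB: posterior weight 4/15.
  BO × BO: posterior weight 1/5.
Sum the posterior weight over pairs where Jamal is BO: 7/15.

7/15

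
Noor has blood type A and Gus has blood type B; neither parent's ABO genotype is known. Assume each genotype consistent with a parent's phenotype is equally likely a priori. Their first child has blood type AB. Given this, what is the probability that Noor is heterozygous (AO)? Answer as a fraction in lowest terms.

1/3

Possible genotypes: Noor ∈ {AA, AO}; Gus ∈ {BB, BO}.
Weight each parental genotype pair by prior × P(type-AB child):
  AA × BB: posterior weight 4/9.
  AA × BO: posterior weight 2/9.
  AO × BB: posterior weight 2/9.
  AO × BO: posterior weight 1/9.
Sum the posterior weight over pairs where Noor is AO: 1/3.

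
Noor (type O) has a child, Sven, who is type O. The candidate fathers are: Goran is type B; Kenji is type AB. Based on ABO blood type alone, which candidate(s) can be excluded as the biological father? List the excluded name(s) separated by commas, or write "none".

Kenji

A candidate is excluded only if no genotype consistent with his phenotype could produce a type O child with a type O mother.
Kenji (type AB): no genotype consistent with that phenotype can produce a type-O child with a type-O mother.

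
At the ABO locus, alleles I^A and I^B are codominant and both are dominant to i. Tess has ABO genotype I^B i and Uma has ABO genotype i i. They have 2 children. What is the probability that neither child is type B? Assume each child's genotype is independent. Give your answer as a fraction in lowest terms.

ABO cross I^B i × i i → 1/2 O, 1/2 B.
So P(type B) = 1/2 per child.
P(not type B) = 1/2 for one child; (1/2)^2 = 1/4.

1/4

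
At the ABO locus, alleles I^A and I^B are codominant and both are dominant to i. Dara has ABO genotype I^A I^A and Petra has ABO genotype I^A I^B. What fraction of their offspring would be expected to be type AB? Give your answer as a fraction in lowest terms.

ABO cross I^A I^A × I^A I^B → offspring phenotypes: 1/2 A, 1/2 AB.
So P(type AB) = 1/2.

1/2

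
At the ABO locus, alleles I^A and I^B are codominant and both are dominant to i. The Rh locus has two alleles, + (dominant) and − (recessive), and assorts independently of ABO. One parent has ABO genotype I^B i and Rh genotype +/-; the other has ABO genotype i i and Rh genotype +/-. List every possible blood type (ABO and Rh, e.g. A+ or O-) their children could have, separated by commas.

O+, O-, B+, B-

Gametes from I^B i × i i give offspring ABO genotypes I^B i, i i, i.e. phenotypes O, B.
Rh cross +/- × +/- → phenotypes Rh+, Rh-.
Combining independently: O+, O-, B+, B-.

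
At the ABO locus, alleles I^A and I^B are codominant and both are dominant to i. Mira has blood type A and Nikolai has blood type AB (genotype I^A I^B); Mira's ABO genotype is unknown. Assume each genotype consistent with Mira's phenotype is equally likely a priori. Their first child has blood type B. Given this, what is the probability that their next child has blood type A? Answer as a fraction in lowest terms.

Possible genotypes: Mira ∈ {I^A I^A, I^A i}; Nikolai ∈ {I^A I^B}.
Weight each parental genotype pair by prior × P(type-B child):
  I^A i × I^A I^B: posterior weight 1; P(next child type A) = 1/2.
Weighted sum = 1/2.

1/2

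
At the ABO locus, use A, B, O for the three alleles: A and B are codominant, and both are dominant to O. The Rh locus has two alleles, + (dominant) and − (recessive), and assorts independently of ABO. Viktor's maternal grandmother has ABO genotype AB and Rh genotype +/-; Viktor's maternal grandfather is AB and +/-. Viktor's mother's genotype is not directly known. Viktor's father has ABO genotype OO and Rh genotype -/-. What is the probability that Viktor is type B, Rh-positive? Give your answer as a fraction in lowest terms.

Viktor's mother's ABO genotype from AB × AB: 1/4 AA, 1/2 AB, 1/4 BB.
Crossing each possibility with the father OO and summing P(type B): 1/4·0 + 1/2·1/2 + 1/4·1 = 1/2.
Similarly for Rh via the mother's Rh distribution: P(Rh+) = 1/2.
Independent loci: 1/2 × 1/2 = 1/4.

1/4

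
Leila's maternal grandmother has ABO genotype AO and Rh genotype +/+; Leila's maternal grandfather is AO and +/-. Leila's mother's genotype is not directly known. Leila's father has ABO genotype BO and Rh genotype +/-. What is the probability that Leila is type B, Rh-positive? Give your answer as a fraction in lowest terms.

Leila's mother's ABO genotype from AO × AO: 1/4 AA, 1/2 AO, 1/4 OO.
Crossing each possibility with the father BO and summing P(type B): 1/4·0 + 1/2·1/4 + 1/4·1/2 = 1/4.
Similarly for Rh via the mother's Rh distribution: P(Rh+) = 7/8.
Independent loci: 1/4 × 7/8 = 7/32.

7/32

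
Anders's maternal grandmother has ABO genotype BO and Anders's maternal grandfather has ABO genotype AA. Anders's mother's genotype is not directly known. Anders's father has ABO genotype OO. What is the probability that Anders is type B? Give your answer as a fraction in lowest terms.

1/4

Anders's mother's ABO genotype from BO × AA: 1/2 AB, 1/2 AO.
Crossing each possibility with the father OO and summing P(type B): 1/2·1/2 + 1/2·0 = 1/4.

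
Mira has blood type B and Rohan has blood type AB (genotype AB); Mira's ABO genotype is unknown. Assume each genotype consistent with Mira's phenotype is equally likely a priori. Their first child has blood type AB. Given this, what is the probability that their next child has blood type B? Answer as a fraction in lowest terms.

1/2

Possible genotypes: Mira ∈ {BB, BO}; Rohan ∈ {AB}.
Weight each parental genotype pair by prior × P(type-AB child):
  BB × AB: posterior weight 2/3; P(next child type B) = 1/2.
  BO × AB: posterior weight 1/3; P(next child type B) = 1/2.
Weighted sum = 1/2.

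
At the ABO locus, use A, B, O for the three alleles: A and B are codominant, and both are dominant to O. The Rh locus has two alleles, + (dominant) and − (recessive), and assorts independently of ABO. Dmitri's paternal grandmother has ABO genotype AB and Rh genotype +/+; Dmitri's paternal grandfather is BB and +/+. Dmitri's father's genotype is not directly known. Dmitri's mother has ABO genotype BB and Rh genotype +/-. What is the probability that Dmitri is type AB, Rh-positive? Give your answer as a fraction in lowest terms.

Dmitri's father's ABO genotype from AB × BB: 1/2 AB, 1/2 BB.
Crossing each possibility with the mother BB and summing P(type AB): 1/2·1/2 + 1/2·0 = 1/4.
Similarly for Rh via the father's Rh distribution: P(Rh+) = 1.
Independent loci: 1/4 × 1 = 1/4.

1/4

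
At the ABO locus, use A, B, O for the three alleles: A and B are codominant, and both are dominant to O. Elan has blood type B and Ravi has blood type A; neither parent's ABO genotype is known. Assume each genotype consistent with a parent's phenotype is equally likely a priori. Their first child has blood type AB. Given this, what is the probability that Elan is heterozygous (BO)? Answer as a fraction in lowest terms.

Possible genotypes: Elan ∈ {BB, BO}; Ravi ∈ {AA, AO}.
Weight each parental genotype pair by prior × P(type-AB child):
  BB × AA: posterior weight 4/9.
  BB × AO: posterior weight 2/9.
  BO × AA: posterior weight 2/9.
  BO × AO: posterior weight 1/9.
Sum the posterior weight over pairs where Elan is BO: 1/3.

1/3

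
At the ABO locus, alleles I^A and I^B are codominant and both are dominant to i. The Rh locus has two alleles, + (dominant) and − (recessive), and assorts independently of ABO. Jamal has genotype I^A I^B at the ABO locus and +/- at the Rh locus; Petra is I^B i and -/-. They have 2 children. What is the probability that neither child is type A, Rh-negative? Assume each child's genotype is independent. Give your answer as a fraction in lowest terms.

ABO cross I^A I^B × I^B i → 1/4 A, 1/2 B, 1/4 AB.
Rh cross +/- × -/- → 1/2 Rh+, 1/2 Rh-; so P(type A, Rh-negative) = 1/4 × 1/2 = 1/8 per child.
P(not type A, Rh-negative) = 7/8 for one child; (7/8)^2 = 49/64.

49/64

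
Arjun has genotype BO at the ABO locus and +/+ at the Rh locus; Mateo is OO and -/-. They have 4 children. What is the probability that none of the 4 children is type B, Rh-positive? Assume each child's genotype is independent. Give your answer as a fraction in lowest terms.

ABO cross BO × OO → 1/2 O, 1/2 B.
Rh cross +/+ × -/- → 1 Rh+; so P(type B, Rh-positive) = 1/2 × 1 = 1/2 per child.
P(not type B, Rh-positive) = 1/2 for one child; (1/2)^4 = 1/16.

1/16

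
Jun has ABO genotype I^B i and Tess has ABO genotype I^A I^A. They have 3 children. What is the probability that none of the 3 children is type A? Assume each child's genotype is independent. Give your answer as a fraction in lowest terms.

ABO cross I^B i × I^A I^A → 1/2 A, 1/2 AB.
So P(type A) = 1/2 per child.
P(not type A) = 1/2 for one child; (1/2)^3 = 1/8.

1/8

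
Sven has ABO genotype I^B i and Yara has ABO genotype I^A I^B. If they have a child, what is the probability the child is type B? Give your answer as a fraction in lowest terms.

1/2

ABO cross I^B i × I^A I^B → offspring phenotypes: 1/4 A, 1/2 B, 1/4 AB.
So P(type B) = 1/2.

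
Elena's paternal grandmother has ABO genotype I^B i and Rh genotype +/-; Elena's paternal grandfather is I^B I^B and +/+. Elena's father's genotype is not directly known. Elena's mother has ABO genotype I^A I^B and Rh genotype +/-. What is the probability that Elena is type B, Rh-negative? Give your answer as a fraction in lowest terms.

Elena's father's ABO genotype from I^B i × I^B I^B: 1/2 I^B I^B, 1/2 I^B i.
Crossing each possibility with the mother I^A I^B and summing P(type B): 1/2·1/2 + 1/2·1/2 = 1/2.
Similarly for Rh via the father's Rh distribution: P(Rh-) = 1/8.
Independent loci: 1/2 × 1/8 = 1/16.

1/16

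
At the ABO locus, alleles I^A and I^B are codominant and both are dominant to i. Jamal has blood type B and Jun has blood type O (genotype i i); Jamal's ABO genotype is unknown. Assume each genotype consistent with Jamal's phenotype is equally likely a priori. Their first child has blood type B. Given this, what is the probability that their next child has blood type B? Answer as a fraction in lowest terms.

5/6

Possible genotypes: Jamal ∈ {I^B I^B, I^B i}; Jun ∈ {i i}.
Weight each parental genotype pair by prior × P(type-B child):
  I^B I^B × i i: posterior weight 2/3; P(next child type B) = 1.
  I^B i × i i: posterior weight 1/3; P(next child type B) = 1/2.
Weighted sum = 5/6.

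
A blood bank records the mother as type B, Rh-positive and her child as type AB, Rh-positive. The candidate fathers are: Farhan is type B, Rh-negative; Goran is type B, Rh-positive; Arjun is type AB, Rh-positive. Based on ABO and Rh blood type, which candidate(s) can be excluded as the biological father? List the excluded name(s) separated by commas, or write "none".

Farhan, Goran

A candidate is excluded only if no genotype consistent with his phenotype could produce a type AB, Rh-positive child with a type B, Rh-positive mother.
Farhan (type B, Rh-): no genotype consistent with that phenotype can produce a type-AB Rh+ child with a type-B mother.
Goran (type B, Rh+): no genotype consistent with that phenotype can produce a type-AB Rh+ child with a type-B mother.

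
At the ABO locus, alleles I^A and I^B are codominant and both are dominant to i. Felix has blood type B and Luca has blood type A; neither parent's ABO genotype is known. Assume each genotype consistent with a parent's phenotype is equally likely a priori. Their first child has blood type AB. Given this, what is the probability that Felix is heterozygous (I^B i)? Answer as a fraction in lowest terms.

Possible genotypes: Felix ∈ {I^B I^B, I^B i}; Luca ∈ {I^A I^A, I^A i}.
Weight each parental genotype pair by prior × P(type-AB child):
  I^B I^B × I^A I^A: posterior weight 4/9.
  I^B I^B × I^A i: posterior weight 2/9.
  I^B i × I^A I^A: posterior weight 2/9.
  I^B i × I^A i: posterior weight 1/9.
Sum the posterior weight over pairs where Felix is I^B i: 1/3.

1/3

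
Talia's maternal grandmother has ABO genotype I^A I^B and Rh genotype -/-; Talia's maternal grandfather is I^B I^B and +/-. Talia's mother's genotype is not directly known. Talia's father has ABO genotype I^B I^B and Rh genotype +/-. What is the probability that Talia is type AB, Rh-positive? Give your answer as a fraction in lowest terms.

5/32

Talia's mother's ABO genotype from I^A I^B × I^B I^B: 1/2 I^A I^B, 1/2 I^B I^B.
Crossing each possibility with the father I^B I^B and summing P(type AB): 1/2·1/2 + 1/2·0 = 1/4.
Similarly for Rh via the mother's Rh distribution: P(Rh+) = 5/8.
Independent loci: 1/4 × 5/8 = 5/32.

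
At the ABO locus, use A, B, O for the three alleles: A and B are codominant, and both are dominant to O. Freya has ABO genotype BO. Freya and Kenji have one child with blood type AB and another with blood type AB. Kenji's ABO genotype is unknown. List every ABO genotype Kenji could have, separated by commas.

AA, AB, AO

For each candidate genotype of Kenji, check whether crossing it with BO can produce every observed child phenotype.
  AA → possible child types {A, AB} ✓
  AB → possible child types {A, B, AB} ✓
  AO → possible child types {O, A, B, AB} ✓
  BB → possible child types {B} ✗
  BO → possible child types {O, B} ✗
  OO → possible child types {O, B} ✗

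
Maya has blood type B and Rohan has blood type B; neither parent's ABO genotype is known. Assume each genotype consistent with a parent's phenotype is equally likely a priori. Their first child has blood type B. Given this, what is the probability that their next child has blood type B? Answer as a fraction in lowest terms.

Possible genotypes: Maya ∈ {BB, BO}; Rohan ∈ {BB, BO}.
Weight each parental genotype pair by prior × P(type-B child):
  BB × BB: posterior weight 4/15; P(next child type B) = 1.
  BB × BO: posterior weight 4/15; P(next child type B) = 1.
  BO × BB: posterior weight 4/15; P(next child type B) = 1.
  BO × BO: posterior weight 1/5; P(next child type B) = 3/4.
Weighted sum = 19/20.

19/20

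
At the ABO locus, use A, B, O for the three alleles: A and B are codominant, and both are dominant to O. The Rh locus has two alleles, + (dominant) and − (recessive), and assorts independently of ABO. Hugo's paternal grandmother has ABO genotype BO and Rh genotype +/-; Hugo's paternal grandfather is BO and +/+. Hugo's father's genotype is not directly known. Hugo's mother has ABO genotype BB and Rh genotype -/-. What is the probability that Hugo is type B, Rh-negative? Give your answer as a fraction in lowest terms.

1/4

Hugo's father's ABO genotype from BO × BO: 1/4 BB, 1/2 BO, 1/4 OO.
Crossing each possibility with the mother BB and summing P(type B): 1/4·1 + 1/2·1 + 1/4·1 = 1.
Similarly for Rh via the father's Rh distribution: P(Rh-) = 1/4.
Independent loci: 1 × 1/4 = 1/4.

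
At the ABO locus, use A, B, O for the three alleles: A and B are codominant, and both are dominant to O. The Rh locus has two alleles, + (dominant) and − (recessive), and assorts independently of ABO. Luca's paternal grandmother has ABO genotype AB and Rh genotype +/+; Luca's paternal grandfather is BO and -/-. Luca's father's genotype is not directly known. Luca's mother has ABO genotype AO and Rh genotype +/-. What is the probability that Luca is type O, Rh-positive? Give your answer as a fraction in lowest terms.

3/32

Luca's father's ABO genotype from AB × BO: 1/4 AB, 1/4 AO, 1/4 BB, 1/4 BO.
Crossing each possibility with the mother AO and summing P(type O): 1/4·0 + 1/4·1/4 + 1/4·0 + 1/4·1/4 = 1/8.
Similarly for Rh via the father's Rh distribution: P(Rh+) = 3/4.
Independent loci: 1/8 × 3/4 = 3/32.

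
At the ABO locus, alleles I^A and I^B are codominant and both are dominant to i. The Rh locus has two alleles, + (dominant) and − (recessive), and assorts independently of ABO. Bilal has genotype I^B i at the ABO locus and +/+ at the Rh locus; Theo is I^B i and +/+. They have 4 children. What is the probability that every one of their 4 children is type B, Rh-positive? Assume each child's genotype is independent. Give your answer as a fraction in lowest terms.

81/256

ABO cross I^B i × I^B i → 1/4 O, 3/4 B.
Rh cross +/+ × +/+ → 1 Rh+; so P(type B, Rh-positive) = 3/4 × 1 = 3/4 per child.
All 4 independent: (3/4)^4 = 81/256.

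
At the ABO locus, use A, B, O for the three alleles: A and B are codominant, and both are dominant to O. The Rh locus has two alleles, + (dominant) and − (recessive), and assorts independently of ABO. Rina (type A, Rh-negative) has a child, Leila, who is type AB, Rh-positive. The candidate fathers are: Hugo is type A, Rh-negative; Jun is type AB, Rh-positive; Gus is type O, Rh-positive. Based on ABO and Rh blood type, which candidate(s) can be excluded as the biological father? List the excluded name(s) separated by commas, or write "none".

Hugo, Gus

A candidate is excluded only if no genotype consistent with his phenotype could produce a type AB, Rh-positive child with a type A, Rh-negative mother.
Hugo (type A, Rh-): no genotype consistent with that phenotype can produce a type-AB Rh+ child with a type-A mother.
Gus (type O, Rh+): no genotype consistent with that phenotype can produce a type-AB Rh+ child with a type-A mother.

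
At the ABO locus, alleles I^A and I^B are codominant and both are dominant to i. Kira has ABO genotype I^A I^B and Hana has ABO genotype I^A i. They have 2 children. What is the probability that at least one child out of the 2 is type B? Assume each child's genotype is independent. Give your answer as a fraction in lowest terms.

7/16

ABO cross I^A I^B × I^A i → 1/2 A, 1/4 B, 1/4 AB.
So P(type B) = 1/4 per child.
P(none) = (3/4)^2 = 9/16; P(at least one) = 1 − 9/16 = 7/16.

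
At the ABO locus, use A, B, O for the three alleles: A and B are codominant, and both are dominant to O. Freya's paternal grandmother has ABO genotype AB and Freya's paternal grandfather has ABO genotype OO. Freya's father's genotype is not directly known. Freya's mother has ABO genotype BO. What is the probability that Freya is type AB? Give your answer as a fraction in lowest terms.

1/8

Freya's father's ABO genotype from AB × OO: 1/2 AO, 1/2 BO.
Crossing each possibility with the mother BO and summing P(type AB): 1/2·1/4 + 1/2·0 = 1/8.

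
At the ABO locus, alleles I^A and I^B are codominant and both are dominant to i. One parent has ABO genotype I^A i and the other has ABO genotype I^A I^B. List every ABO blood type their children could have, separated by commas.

Gametes from I^A i × I^A I^B give offspring ABO genotypes I^A I^A, I^A I^B, I^A i, I^B i, i.e. phenotypes A, B, AB.

A, B, AB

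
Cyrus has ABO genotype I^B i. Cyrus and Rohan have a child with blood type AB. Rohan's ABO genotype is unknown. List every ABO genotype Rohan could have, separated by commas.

I^A I^A, I^A I^B, I^A i

For each candidate genotype of Rohan, check whether crossing it with I^B i can produce every observed child phenotype.
  I^A I^A → possible child types {A, AB} ✓
  I^A I^B → possible child types {A, B, AB} ✓
  I^A i → possible child types {O, A, B, AB} ✓
  I^B I^B → possible child types {B} ✗
  I^B i → possible child types {O, B} ✗
  i i → possible child types {O, B} ✗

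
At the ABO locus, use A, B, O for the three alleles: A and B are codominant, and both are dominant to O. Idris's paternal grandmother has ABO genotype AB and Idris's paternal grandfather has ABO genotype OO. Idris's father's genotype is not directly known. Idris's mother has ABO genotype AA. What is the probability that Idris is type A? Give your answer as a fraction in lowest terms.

3/4

Idris's father's ABO genotype from AB × OO: 1/2 AO, 1/2 BO.
Crossing each possibility with the mother AA and summing P(type A): 1/2·1 + 1/2·1/2 = 3/4.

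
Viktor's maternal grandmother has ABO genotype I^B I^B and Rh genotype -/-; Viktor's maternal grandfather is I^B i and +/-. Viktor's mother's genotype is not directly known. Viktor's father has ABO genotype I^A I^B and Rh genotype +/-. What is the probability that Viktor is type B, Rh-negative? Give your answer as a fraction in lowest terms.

3/16

Viktor's mother's ABO genotype from I^B I^B × I^B i: 1/2 I^B I^B, 1/2 I^B i.
Crossing each possibility with the father I^A I^B and summing P(type B): 1/2·1/2 + 1/2·1/2 = 1/2.
Similarly for Rh via the mother's Rh distribution: P(Rh-) = 3/8.
Independent loci: 1/2 × 3/8 = 3/16.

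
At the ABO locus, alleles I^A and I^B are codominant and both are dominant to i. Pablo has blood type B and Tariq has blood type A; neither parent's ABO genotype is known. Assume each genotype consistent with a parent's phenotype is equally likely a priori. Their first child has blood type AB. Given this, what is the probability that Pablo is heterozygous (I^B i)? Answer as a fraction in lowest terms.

1/3

Possible genotypes: Pablo ∈ {I^B I^B, I^B i}; Tariq ∈ {I^A I^A, I^A i}.
Weight each parental genotype pair by prior × P(type-AB child):
  I^B I^B × I^A I^A: posterior weight 4/9.
  I^B I^B × I^A i: posterior weight 2/9.
  I^B i × I^A I^A: posterior weight 2/9.
  I^B i × I^A i: posterior weight 1/9.
Sum the posterior weight over pairs where Pablo is I^B i: 1/3.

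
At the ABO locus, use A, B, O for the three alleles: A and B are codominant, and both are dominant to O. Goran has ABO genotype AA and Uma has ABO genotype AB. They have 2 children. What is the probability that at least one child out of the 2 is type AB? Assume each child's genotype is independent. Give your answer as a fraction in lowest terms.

ABO cross AA × AB → 1/2 A, 1/2 AB.
So P(type AB) = 1/2 per child.
P(none) = (1/2)^2 = 1/4; P(at least one) = 1 − 1/4 = 3/4.

3/4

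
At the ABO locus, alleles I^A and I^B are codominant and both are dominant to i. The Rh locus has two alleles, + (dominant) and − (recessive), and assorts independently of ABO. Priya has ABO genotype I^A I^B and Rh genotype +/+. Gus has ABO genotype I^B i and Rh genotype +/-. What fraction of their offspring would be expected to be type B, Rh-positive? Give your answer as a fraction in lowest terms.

1/2

ABO cross I^A I^B × I^B i → offspring phenotypes: 1/4 A, 1/2 B, 1/4 AB.
Rh cross +/+ × +/- → 1 Rh+.
Independent loci: P(type B, Rh-positive) = 1/2 × 1 = 1/2.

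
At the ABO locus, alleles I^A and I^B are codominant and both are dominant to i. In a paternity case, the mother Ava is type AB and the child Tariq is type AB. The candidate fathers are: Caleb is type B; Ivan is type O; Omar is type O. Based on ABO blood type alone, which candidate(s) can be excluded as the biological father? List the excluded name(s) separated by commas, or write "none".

A candidate is excluded only if no genotype consistent with his phenotype could produce a type AB child with a type AB mother.
Ivan (type O): no genotype consistent with that phenotype can produce a type-AB child with a type-AB mother.
Omar (type O): no genotype consistent with that phenotype can produce a type-AB child with a type-AB mother.

Ivan, Omar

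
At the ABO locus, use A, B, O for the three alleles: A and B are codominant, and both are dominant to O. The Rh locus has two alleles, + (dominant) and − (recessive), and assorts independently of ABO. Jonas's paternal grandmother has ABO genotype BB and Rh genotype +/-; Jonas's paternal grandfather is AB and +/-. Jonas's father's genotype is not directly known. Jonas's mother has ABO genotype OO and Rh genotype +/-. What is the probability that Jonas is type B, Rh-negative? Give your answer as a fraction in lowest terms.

3/16

Jonas's father's ABO genotype from BB × AB: 1/2 AB, 1/2 BB.
Crossing each possibility with the mother OO and summing P(type B): 1/2·1/2 + 1/2·1 = 3/4.
Similarly for Rh via the father's Rh distribution: P(Rh-) = 1/4.
Independent loci: 3/4 × 1/4 = 3/16.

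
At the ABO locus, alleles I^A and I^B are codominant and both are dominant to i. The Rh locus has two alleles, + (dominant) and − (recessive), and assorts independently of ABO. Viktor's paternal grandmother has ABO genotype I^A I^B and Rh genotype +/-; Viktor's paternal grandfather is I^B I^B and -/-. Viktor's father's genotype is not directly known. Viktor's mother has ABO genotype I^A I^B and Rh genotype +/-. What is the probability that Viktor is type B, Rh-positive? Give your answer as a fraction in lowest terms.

15/64

Viktor's father's ABO genotype from I^A I^B × I^B I^B: 1/2 I^A I^B, 1/2 I^B I^B.
Crossing each possibility with the mother I^A I^B and summing P(type B): 1/2·1/4 + 1/2·1/2 = 3/8.
Similarly for Rh via the father's Rh distribution: P(Rh+) = 5/8.
Independent loci: 3/8 × 5/8 = 15/64.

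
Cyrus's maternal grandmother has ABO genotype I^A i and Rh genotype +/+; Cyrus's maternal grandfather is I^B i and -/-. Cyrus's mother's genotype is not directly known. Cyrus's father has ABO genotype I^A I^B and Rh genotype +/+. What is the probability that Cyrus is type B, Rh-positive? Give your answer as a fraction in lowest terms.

Cyrus's mother's ABO genotype from I^A i × I^B i: 1/4 I^A I^B, 1/4 I^A i, 1/4 I^B i, 1/4 i i.
Crossing each possibility with the father I^A I^B and summing P(type B): 1/4·1/4 + 1/4·1/4 + 1/4·1/2 + 1/4·1/2 = 3/8.
Similarly for Rh via the mother's Rh distribution: P(Rh+) = 1.
Independent loci: 3/8 × 1 = 3/8.

3/8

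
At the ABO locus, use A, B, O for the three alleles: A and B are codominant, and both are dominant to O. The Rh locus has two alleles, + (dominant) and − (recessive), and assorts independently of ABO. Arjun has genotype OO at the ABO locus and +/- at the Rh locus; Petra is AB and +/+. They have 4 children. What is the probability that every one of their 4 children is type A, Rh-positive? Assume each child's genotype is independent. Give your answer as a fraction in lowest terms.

1/16

ABO cross OO × AB → 1/2 A, 1/2 B.
Rh cross +/- × +/+ → 1 Rh+; so P(type A, Rh-positive) = 1/2 × 1 = 1/2 per child.
All 4 independent: (1/2)^4 = 1/16.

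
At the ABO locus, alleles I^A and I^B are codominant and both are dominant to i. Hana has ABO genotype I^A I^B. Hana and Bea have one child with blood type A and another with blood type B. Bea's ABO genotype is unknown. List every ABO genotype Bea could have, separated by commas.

I^A I^B, I^A i, I^B i, i i

For each candidate genotype of Bea, check whether crossing it with I^A I^B can produce every observed child phenotype.
  I^A I^A → possible child types {A, AB} ✗
  I^A I^B → possible child types {A, B, AB} ✓
  I^A i → possible child types {A, B, AB} ✓
  I^B I^B → possible child types {B, AB} ✗
  I^B i → possible child types {A, B, AB} ✓
  i i → possible child types {A, B} ✓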